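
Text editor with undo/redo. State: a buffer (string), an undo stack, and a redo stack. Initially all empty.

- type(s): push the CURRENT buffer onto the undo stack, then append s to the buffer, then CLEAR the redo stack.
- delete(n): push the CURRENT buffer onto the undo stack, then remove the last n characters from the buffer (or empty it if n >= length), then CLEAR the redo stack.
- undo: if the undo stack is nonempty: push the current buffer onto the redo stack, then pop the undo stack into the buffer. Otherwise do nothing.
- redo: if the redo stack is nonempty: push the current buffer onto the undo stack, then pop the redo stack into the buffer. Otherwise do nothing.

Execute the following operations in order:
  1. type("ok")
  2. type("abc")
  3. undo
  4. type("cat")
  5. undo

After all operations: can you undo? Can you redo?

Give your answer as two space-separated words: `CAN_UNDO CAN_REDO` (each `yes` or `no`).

After op 1 (type): buf='ok' undo_depth=1 redo_depth=0
After op 2 (type): buf='okabc' undo_depth=2 redo_depth=0
After op 3 (undo): buf='ok' undo_depth=1 redo_depth=1
After op 4 (type): buf='okcat' undo_depth=2 redo_depth=0
After op 5 (undo): buf='ok' undo_depth=1 redo_depth=1

Answer: yes yes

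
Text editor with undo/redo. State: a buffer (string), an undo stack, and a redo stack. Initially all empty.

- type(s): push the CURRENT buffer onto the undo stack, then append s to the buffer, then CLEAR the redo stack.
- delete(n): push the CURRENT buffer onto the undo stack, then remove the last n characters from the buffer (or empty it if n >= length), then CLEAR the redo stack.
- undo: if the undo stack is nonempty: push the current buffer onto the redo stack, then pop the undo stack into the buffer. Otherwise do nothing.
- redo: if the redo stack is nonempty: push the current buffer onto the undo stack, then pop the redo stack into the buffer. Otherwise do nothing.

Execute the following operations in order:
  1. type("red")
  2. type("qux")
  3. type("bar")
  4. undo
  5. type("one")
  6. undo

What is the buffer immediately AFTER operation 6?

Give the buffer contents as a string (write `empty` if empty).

After op 1 (type): buf='red' undo_depth=1 redo_depth=0
After op 2 (type): buf='redqux' undo_depth=2 redo_depth=0
After op 3 (type): buf='redquxbar' undo_depth=3 redo_depth=0
After op 4 (undo): buf='redqux' undo_depth=2 redo_depth=1
After op 5 (type): buf='redquxone' undo_depth=3 redo_depth=0
After op 6 (undo): buf='redqux' undo_depth=2 redo_depth=1

Answer: redqux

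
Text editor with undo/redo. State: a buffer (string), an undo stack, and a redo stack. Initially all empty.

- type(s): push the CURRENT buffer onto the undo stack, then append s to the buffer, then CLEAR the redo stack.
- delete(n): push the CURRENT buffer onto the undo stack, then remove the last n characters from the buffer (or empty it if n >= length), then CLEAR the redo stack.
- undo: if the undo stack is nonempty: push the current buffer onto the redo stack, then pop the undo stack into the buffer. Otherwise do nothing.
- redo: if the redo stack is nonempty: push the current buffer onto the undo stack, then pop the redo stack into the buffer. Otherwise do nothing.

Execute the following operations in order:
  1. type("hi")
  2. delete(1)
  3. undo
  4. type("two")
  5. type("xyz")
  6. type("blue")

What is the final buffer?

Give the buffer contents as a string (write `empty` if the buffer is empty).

After op 1 (type): buf='hi' undo_depth=1 redo_depth=0
After op 2 (delete): buf='h' undo_depth=2 redo_depth=0
After op 3 (undo): buf='hi' undo_depth=1 redo_depth=1
After op 4 (type): buf='hitwo' undo_depth=2 redo_depth=0
After op 5 (type): buf='hitwoxyz' undo_depth=3 redo_depth=0
After op 6 (type): buf='hitwoxyzblue' undo_depth=4 redo_depth=0

Answer: hitwoxyzblue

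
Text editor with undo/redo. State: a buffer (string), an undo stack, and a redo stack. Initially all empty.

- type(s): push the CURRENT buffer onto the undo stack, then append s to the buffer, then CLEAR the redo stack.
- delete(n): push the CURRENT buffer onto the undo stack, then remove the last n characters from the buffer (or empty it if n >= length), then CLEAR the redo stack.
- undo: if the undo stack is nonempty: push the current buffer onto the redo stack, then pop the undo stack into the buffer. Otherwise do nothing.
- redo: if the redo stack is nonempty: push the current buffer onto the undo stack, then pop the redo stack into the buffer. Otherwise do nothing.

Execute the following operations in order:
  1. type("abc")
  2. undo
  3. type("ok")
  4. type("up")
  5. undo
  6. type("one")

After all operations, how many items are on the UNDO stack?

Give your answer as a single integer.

Answer: 2

Derivation:
After op 1 (type): buf='abc' undo_depth=1 redo_depth=0
After op 2 (undo): buf='(empty)' undo_depth=0 redo_depth=1
After op 3 (type): buf='ok' undo_depth=1 redo_depth=0
After op 4 (type): buf='okup' undo_depth=2 redo_depth=0
After op 5 (undo): buf='ok' undo_depth=1 redo_depth=1
After op 6 (type): buf='okone' undo_depth=2 redo_depth=0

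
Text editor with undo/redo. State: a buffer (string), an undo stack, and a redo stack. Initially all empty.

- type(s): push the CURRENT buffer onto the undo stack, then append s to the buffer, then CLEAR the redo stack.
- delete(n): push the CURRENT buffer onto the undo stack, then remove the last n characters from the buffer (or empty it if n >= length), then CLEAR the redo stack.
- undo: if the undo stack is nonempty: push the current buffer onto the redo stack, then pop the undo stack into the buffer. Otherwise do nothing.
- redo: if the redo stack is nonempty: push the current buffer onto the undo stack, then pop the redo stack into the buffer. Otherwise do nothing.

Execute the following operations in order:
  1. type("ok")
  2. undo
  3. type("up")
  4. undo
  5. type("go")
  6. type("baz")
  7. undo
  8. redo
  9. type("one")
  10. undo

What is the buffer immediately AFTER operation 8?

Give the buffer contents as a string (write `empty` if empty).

After op 1 (type): buf='ok' undo_depth=1 redo_depth=0
After op 2 (undo): buf='(empty)' undo_depth=0 redo_depth=1
After op 3 (type): buf='up' undo_depth=1 redo_depth=0
After op 4 (undo): buf='(empty)' undo_depth=0 redo_depth=1
After op 5 (type): buf='go' undo_depth=1 redo_depth=0
After op 6 (type): buf='gobaz' undo_depth=2 redo_depth=0
After op 7 (undo): buf='go' undo_depth=1 redo_depth=1
After op 8 (redo): buf='gobaz' undo_depth=2 redo_depth=0

Answer: gobaz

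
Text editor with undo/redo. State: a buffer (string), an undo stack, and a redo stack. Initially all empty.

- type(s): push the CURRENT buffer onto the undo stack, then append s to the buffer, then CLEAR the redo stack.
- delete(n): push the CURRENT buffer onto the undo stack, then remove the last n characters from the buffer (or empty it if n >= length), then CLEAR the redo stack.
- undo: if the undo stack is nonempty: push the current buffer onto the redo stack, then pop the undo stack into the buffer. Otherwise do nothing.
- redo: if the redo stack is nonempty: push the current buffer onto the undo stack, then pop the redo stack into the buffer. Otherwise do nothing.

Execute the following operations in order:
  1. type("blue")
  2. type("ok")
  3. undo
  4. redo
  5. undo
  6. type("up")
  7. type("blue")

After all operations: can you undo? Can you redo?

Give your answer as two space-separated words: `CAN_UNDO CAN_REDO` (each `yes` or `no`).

Answer: yes no

Derivation:
After op 1 (type): buf='blue' undo_depth=1 redo_depth=0
After op 2 (type): buf='blueok' undo_depth=2 redo_depth=0
After op 3 (undo): buf='blue' undo_depth=1 redo_depth=1
After op 4 (redo): buf='blueok' undo_depth=2 redo_depth=0
After op 5 (undo): buf='blue' undo_depth=1 redo_depth=1
After op 6 (type): buf='blueup' undo_depth=2 redo_depth=0
After op 7 (type): buf='blueupblue' undo_depth=3 redo_depth=0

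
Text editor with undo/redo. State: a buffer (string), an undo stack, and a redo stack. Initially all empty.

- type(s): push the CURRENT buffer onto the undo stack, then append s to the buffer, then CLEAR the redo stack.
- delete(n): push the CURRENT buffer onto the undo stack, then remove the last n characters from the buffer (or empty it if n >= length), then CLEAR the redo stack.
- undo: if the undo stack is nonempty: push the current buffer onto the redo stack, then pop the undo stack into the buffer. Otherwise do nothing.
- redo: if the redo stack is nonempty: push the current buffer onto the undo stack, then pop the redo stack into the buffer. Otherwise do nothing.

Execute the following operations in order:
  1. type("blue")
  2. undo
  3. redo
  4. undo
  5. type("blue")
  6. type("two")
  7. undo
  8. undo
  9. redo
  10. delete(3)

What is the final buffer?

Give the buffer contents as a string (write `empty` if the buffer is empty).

After op 1 (type): buf='blue' undo_depth=1 redo_depth=0
After op 2 (undo): buf='(empty)' undo_depth=0 redo_depth=1
After op 3 (redo): buf='blue' undo_depth=1 redo_depth=0
After op 4 (undo): buf='(empty)' undo_depth=0 redo_depth=1
After op 5 (type): buf='blue' undo_depth=1 redo_depth=0
After op 6 (type): buf='bluetwo' undo_depth=2 redo_depth=0
After op 7 (undo): buf='blue' undo_depth=1 redo_depth=1
After op 8 (undo): buf='(empty)' undo_depth=0 redo_depth=2
After op 9 (redo): buf='blue' undo_depth=1 redo_depth=1
After op 10 (delete): buf='b' undo_depth=2 redo_depth=0

Answer: b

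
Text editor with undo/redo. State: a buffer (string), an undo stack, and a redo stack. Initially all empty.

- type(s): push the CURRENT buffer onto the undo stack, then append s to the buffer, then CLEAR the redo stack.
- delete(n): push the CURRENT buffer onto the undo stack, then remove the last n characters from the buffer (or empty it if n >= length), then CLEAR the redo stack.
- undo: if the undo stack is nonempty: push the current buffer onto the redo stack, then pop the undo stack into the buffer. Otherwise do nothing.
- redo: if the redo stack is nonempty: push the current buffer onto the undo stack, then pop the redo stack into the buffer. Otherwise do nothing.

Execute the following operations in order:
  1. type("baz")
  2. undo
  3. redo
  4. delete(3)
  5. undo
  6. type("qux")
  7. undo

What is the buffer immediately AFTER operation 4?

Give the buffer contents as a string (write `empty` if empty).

After op 1 (type): buf='baz' undo_depth=1 redo_depth=0
After op 2 (undo): buf='(empty)' undo_depth=0 redo_depth=1
After op 3 (redo): buf='baz' undo_depth=1 redo_depth=0
After op 4 (delete): buf='(empty)' undo_depth=2 redo_depth=0

Answer: empty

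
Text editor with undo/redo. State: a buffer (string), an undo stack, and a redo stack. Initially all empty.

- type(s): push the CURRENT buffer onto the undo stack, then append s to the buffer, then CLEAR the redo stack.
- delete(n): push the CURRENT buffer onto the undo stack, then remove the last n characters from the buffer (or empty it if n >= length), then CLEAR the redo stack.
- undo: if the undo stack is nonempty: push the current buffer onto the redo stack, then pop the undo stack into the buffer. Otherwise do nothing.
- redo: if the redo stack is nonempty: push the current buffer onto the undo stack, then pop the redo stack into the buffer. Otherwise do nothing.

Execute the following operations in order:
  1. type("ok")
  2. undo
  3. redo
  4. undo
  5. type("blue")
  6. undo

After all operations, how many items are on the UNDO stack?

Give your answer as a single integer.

After op 1 (type): buf='ok' undo_depth=1 redo_depth=0
After op 2 (undo): buf='(empty)' undo_depth=0 redo_depth=1
After op 3 (redo): buf='ok' undo_depth=1 redo_depth=0
After op 4 (undo): buf='(empty)' undo_depth=0 redo_depth=1
After op 5 (type): buf='blue' undo_depth=1 redo_depth=0
After op 6 (undo): buf='(empty)' undo_depth=0 redo_depth=1

Answer: 0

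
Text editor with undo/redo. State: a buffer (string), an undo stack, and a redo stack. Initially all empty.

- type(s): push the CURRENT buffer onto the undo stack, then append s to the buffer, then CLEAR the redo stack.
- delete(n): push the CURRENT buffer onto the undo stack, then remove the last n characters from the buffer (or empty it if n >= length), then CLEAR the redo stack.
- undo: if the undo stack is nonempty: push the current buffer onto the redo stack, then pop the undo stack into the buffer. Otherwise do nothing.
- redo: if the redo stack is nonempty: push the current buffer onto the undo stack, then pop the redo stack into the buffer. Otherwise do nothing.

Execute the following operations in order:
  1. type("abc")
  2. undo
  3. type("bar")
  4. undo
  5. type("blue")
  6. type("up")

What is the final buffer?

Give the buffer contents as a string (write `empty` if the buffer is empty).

Answer: blueup

Derivation:
After op 1 (type): buf='abc' undo_depth=1 redo_depth=0
After op 2 (undo): buf='(empty)' undo_depth=0 redo_depth=1
After op 3 (type): buf='bar' undo_depth=1 redo_depth=0
After op 4 (undo): buf='(empty)' undo_depth=0 redo_depth=1
After op 5 (type): buf='blue' undo_depth=1 redo_depth=0
After op 6 (type): buf='blueup' undo_depth=2 redo_depth=0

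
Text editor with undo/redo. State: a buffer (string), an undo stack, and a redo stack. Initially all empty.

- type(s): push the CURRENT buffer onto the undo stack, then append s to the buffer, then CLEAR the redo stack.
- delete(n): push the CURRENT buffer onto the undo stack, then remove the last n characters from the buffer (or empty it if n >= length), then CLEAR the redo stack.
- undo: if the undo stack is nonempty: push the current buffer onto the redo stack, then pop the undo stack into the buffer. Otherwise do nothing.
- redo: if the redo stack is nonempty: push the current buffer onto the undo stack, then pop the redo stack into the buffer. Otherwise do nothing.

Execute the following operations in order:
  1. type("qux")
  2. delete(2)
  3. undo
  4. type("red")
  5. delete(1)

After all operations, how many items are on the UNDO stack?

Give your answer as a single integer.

Answer: 3

Derivation:
After op 1 (type): buf='qux' undo_depth=1 redo_depth=0
After op 2 (delete): buf='q' undo_depth=2 redo_depth=0
After op 3 (undo): buf='qux' undo_depth=1 redo_depth=1
After op 4 (type): buf='quxred' undo_depth=2 redo_depth=0
After op 5 (delete): buf='quxre' undo_depth=3 redo_depth=0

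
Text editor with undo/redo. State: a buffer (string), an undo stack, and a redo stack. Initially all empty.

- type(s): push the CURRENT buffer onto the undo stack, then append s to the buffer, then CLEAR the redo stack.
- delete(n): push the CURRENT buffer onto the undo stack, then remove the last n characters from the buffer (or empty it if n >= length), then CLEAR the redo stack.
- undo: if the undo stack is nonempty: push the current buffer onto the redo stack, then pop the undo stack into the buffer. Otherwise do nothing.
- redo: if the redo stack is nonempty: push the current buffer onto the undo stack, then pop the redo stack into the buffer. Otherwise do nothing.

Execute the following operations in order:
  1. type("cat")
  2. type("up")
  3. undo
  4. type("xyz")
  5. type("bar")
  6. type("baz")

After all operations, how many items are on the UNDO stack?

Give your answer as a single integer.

After op 1 (type): buf='cat' undo_depth=1 redo_depth=0
After op 2 (type): buf='catup' undo_depth=2 redo_depth=0
After op 3 (undo): buf='cat' undo_depth=1 redo_depth=1
After op 4 (type): buf='catxyz' undo_depth=2 redo_depth=0
After op 5 (type): buf='catxyzbar' undo_depth=3 redo_depth=0
After op 6 (type): buf='catxyzbarbaz' undo_depth=4 redo_depth=0

Answer: 4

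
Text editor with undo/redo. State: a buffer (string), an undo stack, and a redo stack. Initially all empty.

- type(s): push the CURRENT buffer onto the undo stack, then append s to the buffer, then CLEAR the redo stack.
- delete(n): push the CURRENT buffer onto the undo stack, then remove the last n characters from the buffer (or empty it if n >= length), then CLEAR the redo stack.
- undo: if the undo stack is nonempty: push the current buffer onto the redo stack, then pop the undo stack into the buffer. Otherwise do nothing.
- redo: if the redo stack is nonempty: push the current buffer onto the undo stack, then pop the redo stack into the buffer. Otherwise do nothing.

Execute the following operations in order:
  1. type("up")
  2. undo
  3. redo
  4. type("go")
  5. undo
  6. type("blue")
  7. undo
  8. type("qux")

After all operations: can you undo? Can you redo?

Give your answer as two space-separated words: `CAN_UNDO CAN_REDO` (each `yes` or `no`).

After op 1 (type): buf='up' undo_depth=1 redo_depth=0
After op 2 (undo): buf='(empty)' undo_depth=0 redo_depth=1
After op 3 (redo): buf='up' undo_depth=1 redo_depth=0
After op 4 (type): buf='upgo' undo_depth=2 redo_depth=0
After op 5 (undo): buf='up' undo_depth=1 redo_depth=1
After op 6 (type): buf='upblue' undo_depth=2 redo_depth=0
After op 7 (undo): buf='up' undo_depth=1 redo_depth=1
After op 8 (type): buf='upqux' undo_depth=2 redo_depth=0

Answer: yes no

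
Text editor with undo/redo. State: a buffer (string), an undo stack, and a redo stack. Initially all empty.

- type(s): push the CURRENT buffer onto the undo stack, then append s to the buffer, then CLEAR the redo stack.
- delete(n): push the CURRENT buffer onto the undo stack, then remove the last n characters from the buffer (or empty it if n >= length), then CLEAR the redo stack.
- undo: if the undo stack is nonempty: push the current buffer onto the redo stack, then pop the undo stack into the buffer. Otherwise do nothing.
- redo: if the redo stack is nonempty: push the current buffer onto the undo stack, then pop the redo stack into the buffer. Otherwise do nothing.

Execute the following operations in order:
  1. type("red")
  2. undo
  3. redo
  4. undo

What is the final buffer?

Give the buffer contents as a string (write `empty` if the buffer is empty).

Answer: empty

Derivation:
After op 1 (type): buf='red' undo_depth=1 redo_depth=0
After op 2 (undo): buf='(empty)' undo_depth=0 redo_depth=1
After op 3 (redo): buf='red' undo_depth=1 redo_depth=0
After op 4 (undo): buf='(empty)' undo_depth=0 redo_depth=1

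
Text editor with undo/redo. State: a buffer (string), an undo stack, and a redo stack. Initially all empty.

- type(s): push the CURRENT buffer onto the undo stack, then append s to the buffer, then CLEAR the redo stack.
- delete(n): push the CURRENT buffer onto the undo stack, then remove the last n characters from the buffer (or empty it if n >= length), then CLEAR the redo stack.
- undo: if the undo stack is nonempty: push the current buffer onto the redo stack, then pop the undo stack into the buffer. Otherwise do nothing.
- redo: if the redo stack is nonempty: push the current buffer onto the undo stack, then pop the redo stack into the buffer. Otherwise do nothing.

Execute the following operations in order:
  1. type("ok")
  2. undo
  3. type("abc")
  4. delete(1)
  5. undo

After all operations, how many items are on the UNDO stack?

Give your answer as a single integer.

After op 1 (type): buf='ok' undo_depth=1 redo_depth=0
After op 2 (undo): buf='(empty)' undo_depth=0 redo_depth=1
After op 3 (type): buf='abc' undo_depth=1 redo_depth=0
After op 4 (delete): buf='ab' undo_depth=2 redo_depth=0
After op 5 (undo): buf='abc' undo_depth=1 redo_depth=1

Answer: 1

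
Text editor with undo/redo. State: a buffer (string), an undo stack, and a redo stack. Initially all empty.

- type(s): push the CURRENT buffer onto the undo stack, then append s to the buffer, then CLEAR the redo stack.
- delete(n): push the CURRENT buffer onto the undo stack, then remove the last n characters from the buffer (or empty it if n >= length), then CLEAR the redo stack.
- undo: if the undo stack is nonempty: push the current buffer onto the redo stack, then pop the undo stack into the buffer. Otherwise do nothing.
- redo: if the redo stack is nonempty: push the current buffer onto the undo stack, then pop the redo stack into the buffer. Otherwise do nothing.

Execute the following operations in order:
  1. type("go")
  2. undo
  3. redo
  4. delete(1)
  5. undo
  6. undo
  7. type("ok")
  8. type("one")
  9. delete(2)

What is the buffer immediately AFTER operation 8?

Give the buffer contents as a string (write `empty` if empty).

After op 1 (type): buf='go' undo_depth=1 redo_depth=0
After op 2 (undo): buf='(empty)' undo_depth=0 redo_depth=1
After op 3 (redo): buf='go' undo_depth=1 redo_depth=0
After op 4 (delete): buf='g' undo_depth=2 redo_depth=0
After op 5 (undo): buf='go' undo_depth=1 redo_depth=1
After op 6 (undo): buf='(empty)' undo_depth=0 redo_depth=2
After op 7 (type): buf='ok' undo_depth=1 redo_depth=0
After op 8 (type): buf='okone' undo_depth=2 redo_depth=0

Answer: okone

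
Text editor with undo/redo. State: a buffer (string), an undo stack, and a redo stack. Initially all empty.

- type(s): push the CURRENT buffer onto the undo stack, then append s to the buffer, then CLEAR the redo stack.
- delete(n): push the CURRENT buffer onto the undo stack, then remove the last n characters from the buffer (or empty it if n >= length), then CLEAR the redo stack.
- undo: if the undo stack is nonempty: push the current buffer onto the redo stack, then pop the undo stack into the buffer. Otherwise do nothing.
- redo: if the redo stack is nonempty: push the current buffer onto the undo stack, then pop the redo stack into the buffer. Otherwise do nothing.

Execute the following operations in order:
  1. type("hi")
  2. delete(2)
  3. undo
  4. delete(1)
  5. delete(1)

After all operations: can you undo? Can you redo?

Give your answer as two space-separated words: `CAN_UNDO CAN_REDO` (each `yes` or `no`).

Answer: yes no

Derivation:
After op 1 (type): buf='hi' undo_depth=1 redo_depth=0
After op 2 (delete): buf='(empty)' undo_depth=2 redo_depth=0
After op 3 (undo): buf='hi' undo_depth=1 redo_depth=1
After op 4 (delete): buf='h' undo_depth=2 redo_depth=0
After op 5 (delete): buf='(empty)' undo_depth=3 redo_depth=0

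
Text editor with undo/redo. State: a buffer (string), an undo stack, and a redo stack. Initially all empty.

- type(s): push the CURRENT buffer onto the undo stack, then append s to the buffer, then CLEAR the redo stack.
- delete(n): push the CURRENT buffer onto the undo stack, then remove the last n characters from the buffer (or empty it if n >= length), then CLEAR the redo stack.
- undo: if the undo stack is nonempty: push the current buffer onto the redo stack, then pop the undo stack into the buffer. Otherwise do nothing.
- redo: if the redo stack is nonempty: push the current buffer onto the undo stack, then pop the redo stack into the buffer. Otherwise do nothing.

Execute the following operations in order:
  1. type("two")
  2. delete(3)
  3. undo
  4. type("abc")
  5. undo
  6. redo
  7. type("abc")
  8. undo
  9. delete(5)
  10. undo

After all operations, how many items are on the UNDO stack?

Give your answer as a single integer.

Answer: 2

Derivation:
After op 1 (type): buf='two' undo_depth=1 redo_depth=0
After op 2 (delete): buf='(empty)' undo_depth=2 redo_depth=0
After op 3 (undo): buf='two' undo_depth=1 redo_depth=1
After op 4 (type): buf='twoabc' undo_depth=2 redo_depth=0
After op 5 (undo): buf='two' undo_depth=1 redo_depth=1
After op 6 (redo): buf='twoabc' undo_depth=2 redo_depth=0
After op 7 (type): buf='twoabcabc' undo_depth=3 redo_depth=0
After op 8 (undo): buf='twoabc' undo_depth=2 redo_depth=1
After op 9 (delete): buf='t' undo_depth=3 redo_depth=0
After op 10 (undo): buf='twoabc' undo_depth=2 redo_depth=1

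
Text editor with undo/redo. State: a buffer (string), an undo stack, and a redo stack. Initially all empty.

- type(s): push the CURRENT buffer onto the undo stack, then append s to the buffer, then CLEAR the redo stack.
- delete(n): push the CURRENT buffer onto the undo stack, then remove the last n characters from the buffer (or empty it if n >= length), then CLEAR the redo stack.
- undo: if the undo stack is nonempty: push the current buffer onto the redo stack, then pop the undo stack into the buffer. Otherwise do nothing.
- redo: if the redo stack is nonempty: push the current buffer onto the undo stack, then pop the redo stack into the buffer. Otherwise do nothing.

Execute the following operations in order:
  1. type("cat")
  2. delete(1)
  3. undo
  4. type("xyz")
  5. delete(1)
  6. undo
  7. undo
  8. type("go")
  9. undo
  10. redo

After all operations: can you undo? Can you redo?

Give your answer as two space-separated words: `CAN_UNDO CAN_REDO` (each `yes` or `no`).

After op 1 (type): buf='cat' undo_depth=1 redo_depth=0
After op 2 (delete): buf='ca' undo_depth=2 redo_depth=0
After op 3 (undo): buf='cat' undo_depth=1 redo_depth=1
After op 4 (type): buf='catxyz' undo_depth=2 redo_depth=0
After op 5 (delete): buf='catxy' undo_depth=3 redo_depth=0
After op 6 (undo): buf='catxyz' undo_depth=2 redo_depth=1
After op 7 (undo): buf='cat' undo_depth=1 redo_depth=2
After op 8 (type): buf='catgo' undo_depth=2 redo_depth=0
After op 9 (undo): buf='cat' undo_depth=1 redo_depth=1
After op 10 (redo): buf='catgo' undo_depth=2 redo_depth=0

Answer: yes no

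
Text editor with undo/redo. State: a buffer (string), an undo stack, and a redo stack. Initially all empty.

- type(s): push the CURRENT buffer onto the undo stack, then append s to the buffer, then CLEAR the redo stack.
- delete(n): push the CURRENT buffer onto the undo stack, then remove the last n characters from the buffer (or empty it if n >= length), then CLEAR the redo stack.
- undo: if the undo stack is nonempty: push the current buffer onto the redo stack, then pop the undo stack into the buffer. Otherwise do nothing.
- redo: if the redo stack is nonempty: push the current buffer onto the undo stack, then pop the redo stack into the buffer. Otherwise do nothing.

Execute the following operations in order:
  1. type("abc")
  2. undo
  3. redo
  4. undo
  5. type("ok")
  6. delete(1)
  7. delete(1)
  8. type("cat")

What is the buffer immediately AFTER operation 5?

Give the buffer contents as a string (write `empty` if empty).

Answer: ok

Derivation:
After op 1 (type): buf='abc' undo_depth=1 redo_depth=0
After op 2 (undo): buf='(empty)' undo_depth=0 redo_depth=1
After op 3 (redo): buf='abc' undo_depth=1 redo_depth=0
After op 4 (undo): buf='(empty)' undo_depth=0 redo_depth=1
After op 5 (type): buf='ok' undo_depth=1 redo_depth=0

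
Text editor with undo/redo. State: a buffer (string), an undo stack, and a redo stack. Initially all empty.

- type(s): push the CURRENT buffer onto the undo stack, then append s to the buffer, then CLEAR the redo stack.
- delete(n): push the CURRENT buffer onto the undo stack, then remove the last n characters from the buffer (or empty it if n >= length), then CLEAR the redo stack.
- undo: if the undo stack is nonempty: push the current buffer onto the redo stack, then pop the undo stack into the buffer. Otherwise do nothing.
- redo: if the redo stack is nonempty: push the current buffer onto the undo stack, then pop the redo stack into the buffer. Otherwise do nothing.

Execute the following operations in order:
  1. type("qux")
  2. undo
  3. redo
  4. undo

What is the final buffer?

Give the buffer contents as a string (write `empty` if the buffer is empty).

After op 1 (type): buf='qux' undo_depth=1 redo_depth=0
After op 2 (undo): buf='(empty)' undo_depth=0 redo_depth=1
After op 3 (redo): buf='qux' undo_depth=1 redo_depth=0
After op 4 (undo): buf='(empty)' undo_depth=0 redo_depth=1

Answer: empty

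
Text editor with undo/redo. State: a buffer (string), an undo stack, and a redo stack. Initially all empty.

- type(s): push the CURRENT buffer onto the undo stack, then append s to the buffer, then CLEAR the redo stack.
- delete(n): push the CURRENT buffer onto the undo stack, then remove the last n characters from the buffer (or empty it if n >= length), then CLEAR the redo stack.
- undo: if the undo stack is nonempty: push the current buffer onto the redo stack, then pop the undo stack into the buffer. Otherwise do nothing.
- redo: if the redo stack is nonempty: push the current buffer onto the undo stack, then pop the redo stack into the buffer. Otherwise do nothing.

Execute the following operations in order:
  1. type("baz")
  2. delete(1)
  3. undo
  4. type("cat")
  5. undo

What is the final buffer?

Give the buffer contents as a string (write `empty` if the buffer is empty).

Answer: baz

Derivation:
After op 1 (type): buf='baz' undo_depth=1 redo_depth=0
After op 2 (delete): buf='ba' undo_depth=2 redo_depth=0
After op 3 (undo): buf='baz' undo_depth=1 redo_depth=1
After op 4 (type): buf='bazcat' undo_depth=2 redo_depth=0
After op 5 (undo): buf='baz' undo_depth=1 redo_depth=1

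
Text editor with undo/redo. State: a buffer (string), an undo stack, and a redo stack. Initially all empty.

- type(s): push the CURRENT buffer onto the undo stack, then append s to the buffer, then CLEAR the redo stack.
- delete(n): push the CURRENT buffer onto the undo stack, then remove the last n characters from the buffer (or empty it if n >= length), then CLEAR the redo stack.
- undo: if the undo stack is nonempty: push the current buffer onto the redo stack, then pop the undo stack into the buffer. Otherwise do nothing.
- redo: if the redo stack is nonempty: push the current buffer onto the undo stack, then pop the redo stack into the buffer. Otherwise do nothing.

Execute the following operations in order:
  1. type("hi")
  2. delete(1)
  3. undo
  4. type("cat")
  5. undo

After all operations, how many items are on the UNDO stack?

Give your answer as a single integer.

Answer: 1

Derivation:
After op 1 (type): buf='hi' undo_depth=1 redo_depth=0
After op 2 (delete): buf='h' undo_depth=2 redo_depth=0
After op 3 (undo): buf='hi' undo_depth=1 redo_depth=1
After op 4 (type): buf='hicat' undo_depth=2 redo_depth=0
After op 5 (undo): buf='hi' undo_depth=1 redo_depth=1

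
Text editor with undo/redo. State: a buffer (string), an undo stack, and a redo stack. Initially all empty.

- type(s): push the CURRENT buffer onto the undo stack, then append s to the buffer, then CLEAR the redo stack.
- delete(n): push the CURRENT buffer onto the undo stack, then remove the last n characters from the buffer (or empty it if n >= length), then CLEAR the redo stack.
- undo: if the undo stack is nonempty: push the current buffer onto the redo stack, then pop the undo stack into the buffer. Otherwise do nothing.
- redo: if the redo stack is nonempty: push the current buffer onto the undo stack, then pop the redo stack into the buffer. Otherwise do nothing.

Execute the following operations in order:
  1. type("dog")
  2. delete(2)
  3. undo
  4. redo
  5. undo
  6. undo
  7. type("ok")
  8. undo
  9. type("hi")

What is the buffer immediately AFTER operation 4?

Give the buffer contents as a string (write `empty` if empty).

Answer: d

Derivation:
After op 1 (type): buf='dog' undo_depth=1 redo_depth=0
After op 2 (delete): buf='d' undo_depth=2 redo_depth=0
After op 3 (undo): buf='dog' undo_depth=1 redo_depth=1
After op 4 (redo): buf='d' undo_depth=2 redo_depth=0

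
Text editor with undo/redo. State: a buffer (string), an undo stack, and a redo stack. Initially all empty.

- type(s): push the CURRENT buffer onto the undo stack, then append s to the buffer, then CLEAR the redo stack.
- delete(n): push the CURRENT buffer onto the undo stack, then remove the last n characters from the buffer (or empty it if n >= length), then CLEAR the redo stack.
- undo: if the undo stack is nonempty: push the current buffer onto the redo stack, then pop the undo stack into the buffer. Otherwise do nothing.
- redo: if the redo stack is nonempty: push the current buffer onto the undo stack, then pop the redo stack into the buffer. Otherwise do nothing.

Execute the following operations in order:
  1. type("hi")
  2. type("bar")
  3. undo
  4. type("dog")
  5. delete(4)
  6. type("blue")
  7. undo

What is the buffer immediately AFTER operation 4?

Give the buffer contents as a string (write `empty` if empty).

Answer: hidog

Derivation:
After op 1 (type): buf='hi' undo_depth=1 redo_depth=0
After op 2 (type): buf='hibar' undo_depth=2 redo_depth=0
After op 3 (undo): buf='hi' undo_depth=1 redo_depth=1
After op 4 (type): buf='hidog' undo_depth=2 redo_depth=0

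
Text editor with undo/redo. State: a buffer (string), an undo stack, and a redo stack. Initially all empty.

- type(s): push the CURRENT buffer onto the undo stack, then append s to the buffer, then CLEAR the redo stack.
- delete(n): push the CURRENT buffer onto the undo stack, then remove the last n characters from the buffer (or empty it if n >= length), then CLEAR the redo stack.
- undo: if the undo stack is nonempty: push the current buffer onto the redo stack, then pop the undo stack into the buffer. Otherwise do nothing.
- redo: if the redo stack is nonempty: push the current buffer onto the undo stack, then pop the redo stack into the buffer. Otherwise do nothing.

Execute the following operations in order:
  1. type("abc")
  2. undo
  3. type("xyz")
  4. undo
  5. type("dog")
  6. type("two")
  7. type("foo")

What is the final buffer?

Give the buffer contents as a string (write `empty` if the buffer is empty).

Answer: dogtwofoo

Derivation:
After op 1 (type): buf='abc' undo_depth=1 redo_depth=0
After op 2 (undo): buf='(empty)' undo_depth=0 redo_depth=1
After op 3 (type): buf='xyz' undo_depth=1 redo_depth=0
After op 4 (undo): buf='(empty)' undo_depth=0 redo_depth=1
After op 5 (type): buf='dog' undo_depth=1 redo_depth=0
After op 6 (type): buf='dogtwo' undo_depth=2 redo_depth=0
After op 7 (type): buf='dogtwofoo' undo_depth=3 redo_depth=0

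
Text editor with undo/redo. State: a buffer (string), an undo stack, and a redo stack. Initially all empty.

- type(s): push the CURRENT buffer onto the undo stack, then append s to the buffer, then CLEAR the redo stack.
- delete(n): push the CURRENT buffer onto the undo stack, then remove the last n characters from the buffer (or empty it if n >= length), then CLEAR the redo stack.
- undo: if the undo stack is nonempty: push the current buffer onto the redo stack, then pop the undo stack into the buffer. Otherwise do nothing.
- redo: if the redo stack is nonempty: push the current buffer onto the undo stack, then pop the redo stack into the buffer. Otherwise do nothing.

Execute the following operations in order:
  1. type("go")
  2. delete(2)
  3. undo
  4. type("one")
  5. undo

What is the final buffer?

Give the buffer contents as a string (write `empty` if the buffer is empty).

Answer: go

Derivation:
After op 1 (type): buf='go' undo_depth=1 redo_depth=0
After op 2 (delete): buf='(empty)' undo_depth=2 redo_depth=0
After op 3 (undo): buf='go' undo_depth=1 redo_depth=1
After op 4 (type): buf='goone' undo_depth=2 redo_depth=0
After op 5 (undo): buf='go' undo_depth=1 redo_depth=1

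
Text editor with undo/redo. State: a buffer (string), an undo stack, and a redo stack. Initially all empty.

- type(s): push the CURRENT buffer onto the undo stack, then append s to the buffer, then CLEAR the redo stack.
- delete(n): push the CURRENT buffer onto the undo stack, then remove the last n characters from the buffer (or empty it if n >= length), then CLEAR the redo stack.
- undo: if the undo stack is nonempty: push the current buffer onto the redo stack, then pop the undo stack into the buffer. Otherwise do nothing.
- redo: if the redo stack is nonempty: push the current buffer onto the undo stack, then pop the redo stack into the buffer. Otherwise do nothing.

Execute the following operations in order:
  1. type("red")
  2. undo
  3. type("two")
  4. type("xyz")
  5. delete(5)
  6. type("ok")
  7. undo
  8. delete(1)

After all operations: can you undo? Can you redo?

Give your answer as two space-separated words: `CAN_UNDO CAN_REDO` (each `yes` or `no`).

After op 1 (type): buf='red' undo_depth=1 redo_depth=0
After op 2 (undo): buf='(empty)' undo_depth=0 redo_depth=1
After op 3 (type): buf='two' undo_depth=1 redo_depth=0
After op 4 (type): buf='twoxyz' undo_depth=2 redo_depth=0
After op 5 (delete): buf='t' undo_depth=3 redo_depth=0
After op 6 (type): buf='tok' undo_depth=4 redo_depth=0
After op 7 (undo): buf='t' undo_depth=3 redo_depth=1
After op 8 (delete): buf='(empty)' undo_depth=4 redo_depth=0

Answer: yes no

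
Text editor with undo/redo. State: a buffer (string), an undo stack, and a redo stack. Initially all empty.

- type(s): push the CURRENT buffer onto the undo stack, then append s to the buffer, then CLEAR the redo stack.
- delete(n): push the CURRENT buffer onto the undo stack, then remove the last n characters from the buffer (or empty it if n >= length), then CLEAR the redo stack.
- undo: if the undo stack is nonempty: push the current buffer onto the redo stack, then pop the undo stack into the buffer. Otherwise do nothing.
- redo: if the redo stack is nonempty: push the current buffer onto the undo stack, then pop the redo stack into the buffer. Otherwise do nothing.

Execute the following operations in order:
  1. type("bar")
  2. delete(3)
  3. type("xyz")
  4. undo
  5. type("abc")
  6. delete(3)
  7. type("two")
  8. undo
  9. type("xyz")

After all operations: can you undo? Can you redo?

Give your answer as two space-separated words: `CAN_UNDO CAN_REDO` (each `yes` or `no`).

Answer: yes no

Derivation:
After op 1 (type): buf='bar' undo_depth=1 redo_depth=0
After op 2 (delete): buf='(empty)' undo_depth=2 redo_depth=0
After op 3 (type): buf='xyz' undo_depth=3 redo_depth=0
After op 4 (undo): buf='(empty)' undo_depth=2 redo_depth=1
After op 5 (type): buf='abc' undo_depth=3 redo_depth=0
After op 6 (delete): buf='(empty)' undo_depth=4 redo_depth=0
After op 7 (type): buf='two' undo_depth=5 redo_depth=0
After op 8 (undo): buf='(empty)' undo_depth=4 redo_depth=1
After op 9 (type): buf='xyz' undo_depth=5 redo_depth=0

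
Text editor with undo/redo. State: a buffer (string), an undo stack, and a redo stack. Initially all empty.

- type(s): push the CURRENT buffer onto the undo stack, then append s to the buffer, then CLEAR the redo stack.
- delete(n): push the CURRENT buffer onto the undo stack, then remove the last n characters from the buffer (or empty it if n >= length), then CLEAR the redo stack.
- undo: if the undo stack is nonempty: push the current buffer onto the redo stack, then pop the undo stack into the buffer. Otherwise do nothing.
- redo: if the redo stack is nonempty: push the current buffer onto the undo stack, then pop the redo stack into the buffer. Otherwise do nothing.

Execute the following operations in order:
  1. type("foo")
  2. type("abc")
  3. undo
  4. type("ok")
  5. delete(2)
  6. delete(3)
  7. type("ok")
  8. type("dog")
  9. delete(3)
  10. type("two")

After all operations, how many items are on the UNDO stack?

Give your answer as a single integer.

After op 1 (type): buf='foo' undo_depth=1 redo_depth=0
After op 2 (type): buf='fooabc' undo_depth=2 redo_depth=0
After op 3 (undo): buf='foo' undo_depth=1 redo_depth=1
After op 4 (type): buf='foook' undo_depth=2 redo_depth=0
After op 5 (delete): buf='foo' undo_depth=3 redo_depth=0
After op 6 (delete): buf='(empty)' undo_depth=4 redo_depth=0
After op 7 (type): buf='ok' undo_depth=5 redo_depth=0
After op 8 (type): buf='okdog' undo_depth=6 redo_depth=0
After op 9 (delete): buf='ok' undo_depth=7 redo_depth=0
After op 10 (type): buf='oktwo' undo_depth=8 redo_depth=0

Answer: 8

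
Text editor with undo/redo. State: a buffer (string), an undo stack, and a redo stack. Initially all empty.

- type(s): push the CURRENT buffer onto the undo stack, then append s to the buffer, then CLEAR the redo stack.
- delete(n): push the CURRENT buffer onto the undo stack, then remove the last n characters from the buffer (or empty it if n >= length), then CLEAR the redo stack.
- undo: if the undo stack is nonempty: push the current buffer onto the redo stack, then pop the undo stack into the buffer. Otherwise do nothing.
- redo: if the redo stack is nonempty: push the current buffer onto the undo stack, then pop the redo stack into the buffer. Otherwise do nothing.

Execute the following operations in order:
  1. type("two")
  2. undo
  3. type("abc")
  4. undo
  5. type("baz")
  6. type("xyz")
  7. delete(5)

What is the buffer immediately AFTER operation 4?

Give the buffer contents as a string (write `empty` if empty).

After op 1 (type): buf='two' undo_depth=1 redo_depth=0
After op 2 (undo): buf='(empty)' undo_depth=0 redo_depth=1
After op 3 (type): buf='abc' undo_depth=1 redo_depth=0
After op 4 (undo): buf='(empty)' undo_depth=0 redo_depth=1

Answer: empty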